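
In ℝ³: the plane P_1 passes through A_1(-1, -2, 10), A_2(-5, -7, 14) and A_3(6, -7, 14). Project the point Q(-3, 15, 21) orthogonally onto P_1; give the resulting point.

A_1A_2 = (-4, -5, 4), A_1A_3 = (7, -5, 4); a normal to P_1 is A_1A_2 × A_1A_3 = (0, 44, 55).
Using A_1: P_1 has equation 44y + 55z = 462.
Foot = Q − λn with λ = (n·Q − d)/|n|² = (1815 − 462)/4961 = 3/11.
Foot = (-3, 15, 21) − (3/11)·(0, 44, 55) = (-3, 3, 6).

(-3, 3, 6)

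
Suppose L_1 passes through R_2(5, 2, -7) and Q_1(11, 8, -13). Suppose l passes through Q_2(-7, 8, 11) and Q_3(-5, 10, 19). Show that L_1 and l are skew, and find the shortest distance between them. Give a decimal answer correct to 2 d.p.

A direction vector for L_1 is Q_1 − R_2 = (6, 6, -6).
A direction vector for l is Q_3 − Q_2 = (2, 2, 8).
Common perpendicular direction n = (6, 6, -6) × (2, 2, 8) = (60, -60, 0).
With w = (-7, 8, 11) − (5, 2, -7) = (-12, 6, 18), w · n = -1080.
Since n ≠ 0 the lines are not parallel, and w · n = -1080 ≠ 0 so they do not intersect; hence they are skew.
Distance = |w · n| / |n| = |-1080| / √7200 ≈ 12.73.

12.73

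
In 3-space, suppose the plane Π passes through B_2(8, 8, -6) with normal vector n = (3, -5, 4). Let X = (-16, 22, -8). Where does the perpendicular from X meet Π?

Π: n·r = n·B_2 gives 3x - 5y + 4z = -40.
Foot = X − λn with λ = (n·X − d)/|n|² = (-190 − (-40))/50 = -3.
Foot = (-16, 22, -8) − (-3)·(3, -5, 4) = (-7, 7, 4).

(-7, 7, 4)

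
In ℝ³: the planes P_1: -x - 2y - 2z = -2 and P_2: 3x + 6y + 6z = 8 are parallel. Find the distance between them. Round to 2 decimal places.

0.22

Rescale P_2 by 1/(-3): -x - 2y - 2z = -8/3. Then distance = |-2 − (-8/3)| / √9 ≈ 0.22.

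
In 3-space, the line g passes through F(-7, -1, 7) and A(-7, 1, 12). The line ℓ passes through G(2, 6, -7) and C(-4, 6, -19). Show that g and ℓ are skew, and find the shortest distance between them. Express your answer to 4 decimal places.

14.7580

A direction vector for g is A − F = (0, 2, 5).
A direction vector for ℓ is C − G = (-6, 0, -12).
Common perpendicular direction n = (0, 2, 5) × (-6, 0, -12) = (-24, -30, 12).
With w = (2, 6, -7) − (-7, -1, 7) = (9, 7, -14), w · n = -594.
Since n ≠ 0 the lines are not parallel, and w · n = -594 ≠ 0 so they do not intersect; hence they are skew.
Distance = |w · n| / |n| = |-594| / √1620 ≈ 14.7580.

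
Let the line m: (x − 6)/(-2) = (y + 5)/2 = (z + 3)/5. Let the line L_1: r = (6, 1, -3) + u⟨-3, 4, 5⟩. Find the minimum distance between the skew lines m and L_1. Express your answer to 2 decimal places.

m has direction (-2, 2, 5) through (6, -5, -3).
Common perpendicular direction n = (-2, 2, 5) × (-3, 4, 5) = (-10, -5, -2).
With w = (6, 1, -3) − (6, -5, -3) = (0, 6, 0), w · n = -30.
Distance = |w · n| / |n| = |-30| / √129 ≈ 2.64.

2.64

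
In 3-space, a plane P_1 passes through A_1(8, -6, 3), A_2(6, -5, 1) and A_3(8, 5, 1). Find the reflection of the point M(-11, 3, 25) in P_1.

(29, -5, -19)

A_1A_2 = (-2, 1, -2), A_1A_3 = (0, 11, -2); a normal to P_1 is A_1A_2 × A_1A_3 = (20, -4, -22).
Using A_1: P_1 has equation 20x - 4y - 22z = 118.
λ = (n·M − d)/|n|² = (-782 − 118)/900 = -1.
Reflection = M − 2λn = (-11, 3, 25) − (-2)·(20, -4, -22) = (29, -5, -19).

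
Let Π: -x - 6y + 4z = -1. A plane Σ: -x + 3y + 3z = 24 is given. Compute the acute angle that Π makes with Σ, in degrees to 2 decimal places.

80.93

cos θ = |n₁·n₂| / (|n₁||n₂|) = |-5| / (√53 · √19).
θ = arccos(0.15756) ≈ 80.93°.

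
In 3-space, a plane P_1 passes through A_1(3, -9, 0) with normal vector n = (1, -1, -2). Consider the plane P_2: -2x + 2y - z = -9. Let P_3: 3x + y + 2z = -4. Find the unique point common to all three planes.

(2, -4, -3)

P_1: n·r = n·A_1 gives x - y - 2z = 12.
Solving the 3×3 linear system x - y - 2z = 12, -2x + 2y - z = -9, 3x + y + 2z = -4 (e.g. by elimination or Cramer's rule, determinant = 20) gives (2, -4, -3).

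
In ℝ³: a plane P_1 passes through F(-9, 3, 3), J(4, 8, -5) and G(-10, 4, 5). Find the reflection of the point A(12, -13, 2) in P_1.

FJ = (13, 5, -8), FG = (-1, 1, 2); a normal to P_1 is FJ × FG = (18, -18, 18).
Using F: P_1 has equation 18x - 18y + 18z = -162.
λ = (n·A − d)/|n|² = (486 − (-162))/972 = 2/3.
Reflection = A − 2λn = (12, -13, 2) − (4/3)·(18, -18, 18) = (-12, 11, -22).

(-12, 11, -22)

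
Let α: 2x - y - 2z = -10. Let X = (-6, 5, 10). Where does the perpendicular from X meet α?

(0, 2, 4)

Foot = X − λn with λ = (n·X − d)/|n|² = (-37 − (-10))/9 = -3.
Foot = (-6, 5, 10) − (-3)·(2, -1, -2) = (0, 2, 4).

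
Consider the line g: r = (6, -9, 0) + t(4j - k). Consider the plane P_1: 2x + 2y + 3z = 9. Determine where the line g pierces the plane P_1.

(6, 3, -3)

Substitute r = (6, -9, 0) + t(0, 4, -1) into the plane: -6 + 5t = 9, so t = 3.
Intersection: (6, -9, 0) + 3·(0, 4, -1) = (6, 3, -3).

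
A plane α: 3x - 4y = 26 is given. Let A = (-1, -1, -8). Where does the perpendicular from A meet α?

Foot = A − λn with λ = (n·A − d)/|n|² = (1 − 26)/25 = -1.
Foot = (-1, -1, -8) − (-1)·(3, -4, 0) = (2, -5, -8).

(2, -5, -8)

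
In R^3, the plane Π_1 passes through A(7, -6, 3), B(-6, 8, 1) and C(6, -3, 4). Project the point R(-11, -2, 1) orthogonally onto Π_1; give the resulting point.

(-7, 1, -4)

AB = (-13, 14, -2), AC = (-1, 3, 1); a normal to Π_1 is AB × AC = (20, 15, -25).
Using A: Π_1 has equation 20x + 15y - 25z = -25.
Foot = R − λn with λ = (n·R − d)/|n|² = (-275 − (-25))/1250 = -1/5.
Foot = (-11, -2, 1) − (-1/5)·(20, 15, -25) = (-7, 1, -4).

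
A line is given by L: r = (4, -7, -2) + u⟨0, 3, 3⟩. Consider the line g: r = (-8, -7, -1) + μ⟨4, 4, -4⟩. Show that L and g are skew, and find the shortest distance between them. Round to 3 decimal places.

9.390

Common perpendicular direction n = (0, 3, 3) × (4, 4, -4) = (-24, 12, -12).
With w = (-8, -7, -1) − (4, -7, -2) = (-12, 0, 1), w · n = 276.
Since n ≠ 0 the lines are not parallel, and w · n = 276 ≠ 0 so they do not intersect; hence they are skew.
Distance = |w · n| / |n| = |276| / √864 ≈ 9.390.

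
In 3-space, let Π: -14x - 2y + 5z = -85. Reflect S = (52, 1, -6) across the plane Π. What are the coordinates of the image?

λ = (n·S − d)/|n|² = (-760 − (-85))/225 = -3.
Reflection = S − 2λn = (52, 1, -6) − (-6)·(-14, -2, 5) = (-32, -11, 24).

(-32, -11, 24)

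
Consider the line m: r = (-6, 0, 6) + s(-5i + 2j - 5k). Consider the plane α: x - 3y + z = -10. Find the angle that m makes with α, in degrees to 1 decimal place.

41.0

sin θ = |n·v| / (|n||v|) = |-16| / (√11 · √54) = 0.65649.
θ ≈ 41.0°.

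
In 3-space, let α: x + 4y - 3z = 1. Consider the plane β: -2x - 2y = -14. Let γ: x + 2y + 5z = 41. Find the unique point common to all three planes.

(3, 4, 6)

Solving the 3×3 linear system x + 4y - 3z = 1, -2x - 2y = -14, x + 2y + 5z = 41 (e.g. by elimination or Cramer's rule, determinant = 36) gives (3, 4, 6).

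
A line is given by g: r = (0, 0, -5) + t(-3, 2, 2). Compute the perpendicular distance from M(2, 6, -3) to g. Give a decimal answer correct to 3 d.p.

Taking (0, 0, -5) on g with direction v = (-3, 2, 2): w = M − (0, 0, -5) = (2, 6, 2), and w × v = (8, -10, 22).
Distance = |w × v| / |v| = √648 / √17 ≈ 6.174.

6.174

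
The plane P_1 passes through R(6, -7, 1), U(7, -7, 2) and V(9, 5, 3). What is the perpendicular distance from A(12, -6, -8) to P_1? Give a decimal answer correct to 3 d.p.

RU = (1, 0, 1), RV = (3, 12, 2); a normal to P_1 is RU × RV = (-12, 1, 12).
Using R: P_1 has equation -12x + y + 12z = -67.
n·A − d = (-12)·(12) + (1)·(-6) + (12)·(-8) − (-67) = -179; |n| = √289.
Distance = |-179| / √289 = 179/√289 ≈ 10.529.

10.529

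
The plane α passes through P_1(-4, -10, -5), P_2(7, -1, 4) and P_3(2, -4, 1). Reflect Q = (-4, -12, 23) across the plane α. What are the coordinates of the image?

(-4, 18, -7)

P_1P_2 = (11, 9, 9), P_1P_3 = (6, 6, 6); a normal to α is P_1P_2 × P_1P_3 = (0, -12, 12).
Using P_1: α has equation -12y + 12z = 60.
λ = (n·Q − d)/|n|² = (420 − 60)/288 = 5/4.
Reflection = Q − 2λn = (-4, -12, 23) − (5/2)·(0, -12, 12) = (-4, 18, -7).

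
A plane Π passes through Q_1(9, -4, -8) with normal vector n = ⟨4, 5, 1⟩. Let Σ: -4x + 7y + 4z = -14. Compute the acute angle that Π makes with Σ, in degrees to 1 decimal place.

66.8

Π: n·r = n·Q_1 gives 4x + 5y + z = 8.
cos θ = |n₁·n₂| / (|n₁||n₂|) = |23| / (√42 · √81).
θ = arccos(0.39433) ≈ 66.8°.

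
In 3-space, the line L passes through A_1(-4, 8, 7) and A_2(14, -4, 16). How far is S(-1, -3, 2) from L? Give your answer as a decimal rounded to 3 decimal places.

A direction vector for L is A_2 − A_1 = (18, -12, 9).
Taking (-4, 8, 7) on L with direction v = (18, -12, 9): w = S − (-4, 8, 7) = (3, -11, -5), and w × v = (-159, -117, 162).
Distance = |w × v| / |v| = √65214 / √549 ≈ 10.899.

10.899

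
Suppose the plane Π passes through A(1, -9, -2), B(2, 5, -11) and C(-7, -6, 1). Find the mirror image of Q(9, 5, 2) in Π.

(-3, -7, -18)

AB = (1, 14, -9), AC = (-8, 3, 3); a normal to Π is AB × AC = (69, 69, 115).
Using A: Π has equation 69x + 69y + 115z = -782.
λ = (n·Q − d)/|n|² = (1196 − (-782))/22747 = 2/23.
Reflection = Q − 2λn = (9, 5, 2) − (4/23)·(69, 69, 115) = (-3, -7, -18).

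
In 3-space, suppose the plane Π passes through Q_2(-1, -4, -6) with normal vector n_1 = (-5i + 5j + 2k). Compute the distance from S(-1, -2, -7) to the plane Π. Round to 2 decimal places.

1.09

Π: n_1·r = n_1·Q_2 gives -5x + 5y + 2z = -27.
n·S − d = (-5)·(-1) + (5)·(-2) + (2)·(-7) − (-27) = 8; |n| = √54.
Distance = |8| / √54 = 8/√54 ≈ 1.09.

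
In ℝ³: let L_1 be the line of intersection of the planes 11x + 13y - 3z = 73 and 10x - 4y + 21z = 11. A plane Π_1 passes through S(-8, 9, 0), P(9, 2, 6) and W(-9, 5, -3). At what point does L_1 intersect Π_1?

Direction of L_1: (11, 13, -3) × (10, -4, 21) = (261, -261, -174).
A point on L_1: solving the two plane equations with x = -11 gives (-11, 17, 9).
SP = (17, -7, 6), SW = (-1, -4, -3); a normal to Π_1 is SP × SW = (45, 45, -75).
Using S: Π_1 has equation 45x + 45y - 75z = 45.
Substitute r = (-11, 17, 9) + t(261, -261, -174) into the plane: -405 + 13050t = 45, so t = 1/29.
Intersection: (-11, 17, 9) + (1/29)·(261, -261, -174) = (-2, 8, 3).

(-2, 8, 3)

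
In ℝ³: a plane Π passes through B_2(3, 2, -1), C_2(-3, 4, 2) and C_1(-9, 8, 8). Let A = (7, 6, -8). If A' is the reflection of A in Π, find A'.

B_2C_2 = (-6, 2, 3), B_2C_1 = (-12, 6, 9); a normal to Π is B_2C_2 × B_2C_1 = (0, 18, -12).
Using B_2: Π has equation 18y - 12z = 48.
λ = (n·A − d)/|n|² = (204 − 48)/468 = 1/3.
Reflection = A − 2λn = (7, 6, -8) − (2/3)·(0, 18, -12) = (7, -6, 0).

(7, -6, 0)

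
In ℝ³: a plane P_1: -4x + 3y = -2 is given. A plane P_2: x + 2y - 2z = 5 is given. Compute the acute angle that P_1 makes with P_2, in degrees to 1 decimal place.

cos θ = |n₁·n₂| / (|n₁||n₂|) = |2| / (√25 · √9).
θ = arccos(0.13333) ≈ 82.3°.

82.3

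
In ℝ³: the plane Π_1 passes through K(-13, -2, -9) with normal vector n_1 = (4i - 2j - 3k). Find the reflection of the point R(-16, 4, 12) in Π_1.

Π_1: n_1·r = n_1·K gives 4x - 2y - 3z = -21.
λ = (n·R − d)/|n|² = (-108 − (-21))/29 = -3.
Reflection = R − 2λn = (-16, 4, 12) − (-6)·(4, -2, -3) = (8, -8, -6).

(8, -8, -6)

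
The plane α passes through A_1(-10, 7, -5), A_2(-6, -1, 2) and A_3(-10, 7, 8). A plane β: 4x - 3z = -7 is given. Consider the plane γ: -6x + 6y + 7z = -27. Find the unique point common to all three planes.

(-4, -5, -3)

A_1A_2 = (4, -8, 7), A_1A_3 = (0, 0, 13); a normal to α is A_1A_2 × A_1A_3 = (-104, -52, 0).
Using A_1: α has equation -104x - 52y = 676.
Solving the 3×3 linear system -104x - 52y = 676, 4x - 3z = -7, -6x + 6y + 7z = -27 (e.g. by elimination or Cramer's rule, determinant = -1352) gives (-4, -5, -3).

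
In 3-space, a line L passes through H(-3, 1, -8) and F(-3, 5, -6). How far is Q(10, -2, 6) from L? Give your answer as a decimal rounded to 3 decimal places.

19.005

A direction vector for L is F − H = (0, 4, 2).
Taking (-3, 1, -8) on L with direction v = (0, 4, 2): w = Q − (-3, 1, -8) = (13, -3, 14), and w × v = (-62, -26, 52).
Distance = |w × v| / |v| = √7224 / √20 ≈ 19.005.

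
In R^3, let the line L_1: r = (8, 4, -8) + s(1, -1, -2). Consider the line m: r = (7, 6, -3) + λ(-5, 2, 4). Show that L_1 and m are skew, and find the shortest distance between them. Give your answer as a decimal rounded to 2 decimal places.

Common perpendicular direction n = (1, -1, -2) × (-5, 2, 4) = (0, 6, -3).
With w = (7, 6, -3) − (8, 4, -8) = (-1, 2, 5), w · n = -3.
Since n ≠ 0 the lines are not parallel, and w · n = -3 ≠ 0 so they do not intersect; hence they are skew.
Distance = |w · n| / |n| = |-3| / √45 ≈ 0.45.

0.45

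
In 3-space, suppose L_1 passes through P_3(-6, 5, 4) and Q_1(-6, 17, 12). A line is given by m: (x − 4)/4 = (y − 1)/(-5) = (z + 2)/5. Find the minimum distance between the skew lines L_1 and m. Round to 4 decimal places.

10.0479

A direction vector for L_1 is Q_1 − P_3 = (0, 12, 8).
m has direction (4, -5, 5) through (4, 1, -2).
Common perpendicular direction n = (0, 12, 8) × (4, -5, 5) = (100, 32, -48).
With w = (4, 1, -2) − (-6, 5, 4) = (10, -4, -6), w · n = 1160.
Distance = |w · n| / |n| = |1160| / √13328 ≈ 10.0479.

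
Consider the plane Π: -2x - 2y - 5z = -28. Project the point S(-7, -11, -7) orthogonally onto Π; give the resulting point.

(-1, -5, 8)

Foot = S − λn with λ = (n·S − d)/|n|² = (71 − (-28))/33 = 3.
Foot = (-7, -11, -7) − 3·(-2, -2, -5) = (-1, -5, 8).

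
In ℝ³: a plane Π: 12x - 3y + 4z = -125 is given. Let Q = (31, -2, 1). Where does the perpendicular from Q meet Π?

(-5, 7, -11)

Foot = Q − λn with λ = (n·Q − d)/|n|² = (382 − (-125))/169 = 3.
Foot = (31, -2, 1) − 3·(12, -3, 4) = (-5, 7, -11).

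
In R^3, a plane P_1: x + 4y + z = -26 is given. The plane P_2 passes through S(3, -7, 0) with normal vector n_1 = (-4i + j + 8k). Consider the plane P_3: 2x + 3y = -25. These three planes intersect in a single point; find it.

(-8, -3, -6)

P_2: n_1·r = n_1·S gives -4x + y + 8z = -19.
Solving the 3×3 linear system x + 4y + z = -26, -4x + y + 8z = -19, 2x + 3y = -25 (e.g. by elimination or Cramer's rule, determinant = 26) gives (-8, -3, -6).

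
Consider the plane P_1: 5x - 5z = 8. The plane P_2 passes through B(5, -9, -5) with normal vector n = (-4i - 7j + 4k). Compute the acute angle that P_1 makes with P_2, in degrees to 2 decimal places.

P_2: n·r = n·B gives -4x - 7y + 4z = 23.
cos θ = |n₁·n₂| / (|n₁||n₂|) = |-40| / (√50 · √81).
θ = arccos(0.62854) ≈ 51.06°.

51.06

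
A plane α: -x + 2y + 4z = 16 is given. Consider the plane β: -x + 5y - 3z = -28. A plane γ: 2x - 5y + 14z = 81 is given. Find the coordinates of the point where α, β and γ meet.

Solving the 3×3 linear system -x + 2y + 4z = 16, -x + 5y - 3z = -28, 2x - 5y + 14z = 81 (e.g. by elimination or Cramer's rule, determinant = -59) gives (-2, -3, 5).

(-2, -3, 5)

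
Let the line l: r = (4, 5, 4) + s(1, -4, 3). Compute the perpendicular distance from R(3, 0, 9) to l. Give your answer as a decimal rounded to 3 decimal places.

2.557

Taking (4, 5, 4) on l with direction v = (1, -4, 3): w = R − (4, 5, 4) = (-1, -5, 5), and w × v = (5, 8, 9).
Distance = |w × v| / |v| = √170 / √26 ≈ 2.557.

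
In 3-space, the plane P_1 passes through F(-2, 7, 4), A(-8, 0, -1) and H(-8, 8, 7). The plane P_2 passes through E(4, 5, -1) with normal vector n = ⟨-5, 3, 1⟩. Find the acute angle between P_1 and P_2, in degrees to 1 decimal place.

FA = (-6, -7, -5), FH = (-6, 1, 3); a normal to P_1 is FA × FH = (-16, 48, -48).
Using F: P_1 has equation -16x + 48y - 48z = 176.
P_2: n·r = n·E gives -5x + 3y + z = -6.
cos θ = |n₁·n₂| / (|n₁||n₂|) = |176| / (√4864 · √35).
θ = arccos(0.42656) ≈ 64.8°.

64.8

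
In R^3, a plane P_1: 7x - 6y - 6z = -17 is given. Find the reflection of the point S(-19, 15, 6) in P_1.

(9, -9, -18)

λ = (n·S − d)/|n|² = (-259 − (-17))/121 = -2.
Reflection = S − 2λn = (-19, 15, 6) − (-4)·(7, -6, -6) = (9, -9, -18).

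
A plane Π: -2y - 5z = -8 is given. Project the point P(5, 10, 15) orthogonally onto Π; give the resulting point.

(5, 4, 0)

Foot = P − λn with λ = (n·P − d)/|n|² = (-95 − (-8))/29 = -3.
Foot = (5, 10, 15) − (-3)·(0, -2, -5) = (5, 4, 0).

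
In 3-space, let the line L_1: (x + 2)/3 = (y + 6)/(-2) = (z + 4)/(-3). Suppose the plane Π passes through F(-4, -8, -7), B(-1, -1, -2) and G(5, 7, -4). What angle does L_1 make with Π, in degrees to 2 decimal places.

L_1 has direction (3, -2, -3) through (-2, -6, -4).
FB = (3, 7, 5), FG = (9, 15, 3); a normal to Π is FB × FG = (-54, 36, -18).
Using F: Π has equation -54x + 36y - 18z = 54.
sin θ = |n·v| / (|n||v|) = |-180| / (√4536 · √22) = 0.56980.
θ ≈ 34.74°.

34.74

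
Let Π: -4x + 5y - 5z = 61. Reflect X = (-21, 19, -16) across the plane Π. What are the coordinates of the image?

λ = (n·X − d)/|n|² = (259 − 61)/66 = 3.
Reflection = X − 2λn = (-21, 19, -16) − 6·(-4, 5, -5) = (3, -11, 14).

(3, -11, 14)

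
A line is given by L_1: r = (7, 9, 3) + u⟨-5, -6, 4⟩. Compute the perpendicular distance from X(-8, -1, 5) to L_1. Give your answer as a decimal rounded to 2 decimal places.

Taking (7, 9, 3) on L_1 with direction v = (-5, -6, 4): w = X − (7, 9, 3) = (-15, -10, 2), and w × v = (-28, 50, 40).
Distance = |w × v| / |v| = √4884 / √77 ≈ 7.96.

7.96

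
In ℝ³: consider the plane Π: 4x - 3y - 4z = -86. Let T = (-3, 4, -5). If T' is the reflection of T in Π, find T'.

(-19, 16, 11)

λ = (n·T − d)/|n|² = (-4 − (-86))/41 = 2.
Reflection = T − 2λn = (-3, 4, -5) − 4·(4, -3, -4) = (-19, 16, 11).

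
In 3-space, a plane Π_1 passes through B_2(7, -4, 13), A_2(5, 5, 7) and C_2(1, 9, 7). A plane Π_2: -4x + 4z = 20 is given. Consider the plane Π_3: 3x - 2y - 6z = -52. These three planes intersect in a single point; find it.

(2, 8, 7)

B_2A_2 = (-2, 9, -6), B_2C_2 = (-6, 13, -6); a normal to Π_1 is B_2A_2 × B_2C_2 = (24, 24, 28).
Using B_2: Π_1 has equation 24x + 24y + 28z = 436.
Solving the 3×3 linear system 24x + 24y + 28z = 436, -4x + 4z = 20, 3x - 2y - 6z = -52 (e.g. by elimination or Cramer's rule, determinant = 128) gives (2, 8, 7).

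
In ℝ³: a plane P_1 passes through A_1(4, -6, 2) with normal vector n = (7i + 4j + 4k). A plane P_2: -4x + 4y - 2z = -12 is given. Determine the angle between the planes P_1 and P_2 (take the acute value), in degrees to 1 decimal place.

68.3

P_1: n·r = n·A_1 gives 7x + 4y + 4z = 12.
cos θ = |n₁·n₂| / (|n₁||n₂|) = |-20| / (√81 · √36).
θ = arccos(0.37037) ≈ 68.3°.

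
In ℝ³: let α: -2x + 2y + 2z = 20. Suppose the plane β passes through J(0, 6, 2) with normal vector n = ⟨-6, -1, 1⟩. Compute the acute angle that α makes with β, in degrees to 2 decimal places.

β: n·r = n·J gives -6x - y + z = -4.
cos θ = |n₁·n₂| / (|n₁||n₂|) = |12| / (√12 · √38).
θ = arccos(0.56195) ≈ 55.81°.

55.81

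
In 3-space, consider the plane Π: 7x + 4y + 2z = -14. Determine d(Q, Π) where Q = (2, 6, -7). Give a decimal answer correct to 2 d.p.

4.57

n·Q − d = (7)·(2) + (4)·(6) + (2)·(-7) − (-14) = 38; |n| = √69.
Distance = |38| / √69 = 38/√69 ≈ 4.57.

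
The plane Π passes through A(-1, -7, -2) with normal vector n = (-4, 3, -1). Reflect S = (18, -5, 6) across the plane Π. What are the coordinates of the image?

Π: n·r = n·A gives -4x + 3y - z = -15.
λ = (n·S − d)/|n|² = (-93 − (-15))/26 = -3.
Reflection = S − 2λn = (18, -5, 6) − (-6)·(-4, 3, -1) = (-6, 13, 0).

(-6, 13, 0)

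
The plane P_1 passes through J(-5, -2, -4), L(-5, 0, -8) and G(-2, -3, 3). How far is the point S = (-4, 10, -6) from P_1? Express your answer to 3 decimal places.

7.291

JL = (0, 2, -4), JG = (3, -1, 7); a normal to P_1 is JL × JG = (10, -12, -6).
Using J: P_1 has equation 10x - 12y - 6z = -2.
n·S − d = (10)·(-4) + (-12)·(10) + (-6)·(-6) − (-2) = -122; |n| = √280.
Distance = |-122| / √280 = 122/√280 ≈ 7.291.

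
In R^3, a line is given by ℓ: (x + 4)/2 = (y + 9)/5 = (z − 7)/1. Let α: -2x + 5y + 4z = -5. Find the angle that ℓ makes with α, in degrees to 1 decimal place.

ℓ has direction (2, 5, 1) through (-4, -9, 7).
sin θ = |n·v| / (|n||v|) = |25| / (√45 · √30) = 0.68041.
θ ≈ 42.9°.

42.9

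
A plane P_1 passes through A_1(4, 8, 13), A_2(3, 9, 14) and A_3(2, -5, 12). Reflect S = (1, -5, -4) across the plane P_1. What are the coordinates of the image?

(17, -9, 16)

A_1A_2 = (-1, 1, 1), A_1A_3 = (-2, -13, -1); a normal to P_1 is A_1A_2 × A_1A_3 = (12, -3, 15).
Using A_1: P_1 has equation 12x - 3y + 15z = 219.
λ = (n·S − d)/|n|² = (-33 − 219)/378 = -2/3.
Reflection = S − 2λn = (1, -5, -4) − (-4/3)·(12, -3, 15) = (17, -9, 16).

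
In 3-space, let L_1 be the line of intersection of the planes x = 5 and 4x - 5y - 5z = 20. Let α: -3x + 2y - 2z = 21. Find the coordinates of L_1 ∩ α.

Direction of L_1: (1, 0, 0) × (4, -5, -5) = (0, 5, -5).
A point on L_1: solving the two plane equations with y = 19 gives (5, 19, -19).
Substitute r = (5, 19, -19) + t(0, 5, -5) into the plane: 61 + 20t = 21, so t = -2.
Intersection: (5, 19, -19) + (-2)·(0, 5, -5) = (5, 9, -9).

(5, 9, -9)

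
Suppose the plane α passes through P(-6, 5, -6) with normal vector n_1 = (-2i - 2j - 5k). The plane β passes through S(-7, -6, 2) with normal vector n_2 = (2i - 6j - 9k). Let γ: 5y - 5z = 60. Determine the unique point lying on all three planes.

(-7, 6, -6)

α: n_1·r = n_1·P gives -2x - 2y - 5z = 32.
β: n_2·r = n_2·S gives 2x - 6y - 9z = 4.
Solving the 3×3 linear system -2x - 2y - 5z = 32, 2x - 6y - 9z = 4, 5y - 5z = 60 (e.g. by elimination or Cramer's rule, determinant = -220) gives (-7, 6, -6).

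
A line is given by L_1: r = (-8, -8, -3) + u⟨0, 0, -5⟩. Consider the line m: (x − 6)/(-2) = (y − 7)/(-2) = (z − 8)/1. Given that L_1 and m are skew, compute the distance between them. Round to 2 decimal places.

m has direction (-2, -2, 1) through (6, 7, 8).
Common perpendicular direction n = (0, 0, -5) × (-2, -2, 1) = (-10, 10, 0).
With w = (6, 7, 8) − (-8, -8, -3) = (14, 15, 11), w · n = 10.
Distance = |w · n| / |n| = |10| / √200 ≈ 0.71.

0.71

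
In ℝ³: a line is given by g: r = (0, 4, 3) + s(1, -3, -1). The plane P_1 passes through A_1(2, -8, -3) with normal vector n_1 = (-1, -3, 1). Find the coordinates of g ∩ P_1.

P_1: n_1·r = n_1·A_1 gives -x - 3y + z = 19.
Substitute r = (0, 4, 3) + t(1, -3, -1) into the plane: -9 + 7t = 19, so t = 4.
Intersection: (0, 4, 3) + 4·(1, -3, -1) = (4, -8, -1).

(4, -8, -1)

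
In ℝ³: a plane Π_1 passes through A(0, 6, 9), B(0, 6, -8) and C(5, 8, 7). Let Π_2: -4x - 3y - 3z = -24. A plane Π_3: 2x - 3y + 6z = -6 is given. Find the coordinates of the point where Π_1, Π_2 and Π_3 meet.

(0, 6, 2)

AB = (0, 0, -17), AC = (5, 2, -2); a normal to Π_1 is AB × AC = (34, -85, 0).
Using A: Π_1 has equation 34x - 85y = -510.
Solving the 3×3 linear system 34x - 85y = -510, -4x - 3y - 3z = -24, 2x - 3y + 6z = -6 (e.g. by elimination or Cramer's rule, determinant = -2448) gives (0, 6, 2).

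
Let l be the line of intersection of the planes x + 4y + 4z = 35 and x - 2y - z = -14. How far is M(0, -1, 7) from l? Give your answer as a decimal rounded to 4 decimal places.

Direction of l: (1, 4, 4) × (1, -2, -1) = (4, 5, -6).
A point on l: solving the two plane equations with x = -1 gives (-1, 4, 5).
Taking (-1, 4, 5) on l with direction v = (4, 5, -6): w = M − (-1, 4, 5) = (1, -5, 2), and w × v = (20, 14, 25).
Distance = |w × v| / |v| = √1221 / √77 ≈ 3.9821.

3.9821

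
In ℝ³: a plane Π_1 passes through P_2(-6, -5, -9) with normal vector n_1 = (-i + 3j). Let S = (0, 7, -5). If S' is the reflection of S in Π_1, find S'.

Π_1: n_1·r = n_1·P_2 gives -x + 3y = -9.
λ = (n·S − d)/|n|² = (21 − (-9))/10 = 3.
Reflection = S − 2λn = (0, 7, -5) − 6·(-1, 3, 0) = (6, -11, -5).

(6, -11, -5)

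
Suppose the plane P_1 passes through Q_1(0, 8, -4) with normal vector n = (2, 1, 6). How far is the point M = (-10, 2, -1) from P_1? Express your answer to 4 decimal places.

1.2494

P_1: n·r = n·Q_1 gives 2x + y + 6z = -16.
n·M − d = (2)·(-10) + (1)·(2) + (6)·(-1) − (-16) = -8; |n| = √41.
Distance = |-8| / √41 = 8/√41 ≈ 1.2494.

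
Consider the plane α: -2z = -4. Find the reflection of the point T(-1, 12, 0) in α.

(-1, 12, 4)

λ = (n·T − d)/|n|² = (0 − (-4))/4 = 1.
Reflection = T − 2λn = (-1, 12, 0) − 2·(0, 0, -2) = (-1, 12, 4).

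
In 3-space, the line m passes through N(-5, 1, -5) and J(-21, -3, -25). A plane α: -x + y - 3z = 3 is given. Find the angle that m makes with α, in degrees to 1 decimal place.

56.9

A direction vector for m is J − N = (-16, -4, -20).
sin θ = |n·v| / (|n||v|) = |72| / (√11 · √672) = 0.83744.
θ ≈ 56.9°.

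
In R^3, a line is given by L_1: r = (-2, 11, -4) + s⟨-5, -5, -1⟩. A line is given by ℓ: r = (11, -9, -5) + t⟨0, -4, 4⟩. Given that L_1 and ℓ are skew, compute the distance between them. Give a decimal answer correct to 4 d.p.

19.7334

Common perpendicular direction n = (-5, -5, -1) × (0, -4, 4) = (-24, 20, 20).
With w = (11, -9, -5) − (-2, 11, -4) = (13, -20, -1), w · n = -732.
Distance = |w · n| / |n| = |-732| / √1376 ≈ 19.7334.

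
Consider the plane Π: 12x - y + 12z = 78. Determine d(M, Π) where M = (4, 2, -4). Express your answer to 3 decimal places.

4.706

n·M − d = (12)·(4) + (-1)·(2) + (12)·(-4) − 78 = -80; |n| = √289.
Distance = |-80| / √289 = 80/√289 ≈ 4.706.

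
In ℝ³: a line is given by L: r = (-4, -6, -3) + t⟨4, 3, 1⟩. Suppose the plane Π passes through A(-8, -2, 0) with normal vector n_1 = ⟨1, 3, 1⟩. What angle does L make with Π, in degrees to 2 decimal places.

55.88

Π: n_1·r = n_1·A gives x + 3y + z = -14.
sin θ = |n·v| / (|n||v|) = |14| / (√11 · √26) = 0.82784.
θ ≈ 55.88°.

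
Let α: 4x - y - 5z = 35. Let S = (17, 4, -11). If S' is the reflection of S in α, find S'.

(1, 8, 9)

λ = (n·S − d)/|n|² = (119 − 35)/42 = 2.
Reflection = S − 2λn = (17, 4, -11) − 4·(4, -1, -5) = (1, 8, 9).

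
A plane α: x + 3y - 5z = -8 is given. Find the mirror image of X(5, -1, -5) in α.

λ = (n·X − d)/|n|² = (27 − (-8))/35 = 1.
Reflection = X − 2λn = (5, -1, -5) − 2·(1, 3, -5) = (3, -7, 5).

(3, -7, 5)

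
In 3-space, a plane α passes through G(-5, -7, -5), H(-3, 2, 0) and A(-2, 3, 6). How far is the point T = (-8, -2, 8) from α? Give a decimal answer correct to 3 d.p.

GH = (2, 9, 5), GA = (3, 10, 11); a normal to α is GH × GA = (49, -7, -7).
Using G: α has equation 49x - 7y - 7z = -161.
n·T − d = (49)·(-8) + (-7)·(-2) + (-7)·(8) − (-161) = -273; |n| = √2499.
Distance = |-273| / √2499 = 273/√2499 ≈ 5.461.

5.461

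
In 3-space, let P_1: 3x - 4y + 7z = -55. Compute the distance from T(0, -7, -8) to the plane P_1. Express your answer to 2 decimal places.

n·T − d = (3)·(0) + (-4)·(-7) + (7)·(-8) − (-55) = 27; |n| = √74.
Distance = |27| / √74 = 27/√74 ≈ 3.14.

3.14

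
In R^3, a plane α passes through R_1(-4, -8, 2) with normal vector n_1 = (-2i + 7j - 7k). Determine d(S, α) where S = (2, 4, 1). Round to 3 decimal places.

α: n_1·r = n_1·R_1 gives -2x + 7y - 7z = -62.
n·S − d = (-2)·(2) + (7)·(4) + (-7)·(1) − (-62) = 79; |n| = √102.
Distance = |79| / √102 = 79/√102 ≈ 7.822.

7.822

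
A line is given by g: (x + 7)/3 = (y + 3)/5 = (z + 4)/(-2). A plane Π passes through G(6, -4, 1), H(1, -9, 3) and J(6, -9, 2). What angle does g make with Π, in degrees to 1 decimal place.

3.6

g has direction (3, 5, -2) through (-7, -3, -4).
GH = (-5, -5, 2), GJ = (0, -5, 1); a normal to Π is GH × GJ = (5, 5, 25).
Using G: Π has equation 5x + 5y + 25z = 35.
sin θ = |n·v| / (|n||v|) = |-10| / (√675 · √38) = 0.06244.
θ ≈ 3.6°.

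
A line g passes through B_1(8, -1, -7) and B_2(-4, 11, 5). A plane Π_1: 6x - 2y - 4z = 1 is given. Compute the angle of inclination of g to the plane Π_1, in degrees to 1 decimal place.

A direction vector for g is B_2 − B_1 = (-12, 12, 12).
sin θ = |n·v| / (|n||v|) = |-144| / (√56 · √432) = 0.92582.
θ ≈ 67.8°.

67.8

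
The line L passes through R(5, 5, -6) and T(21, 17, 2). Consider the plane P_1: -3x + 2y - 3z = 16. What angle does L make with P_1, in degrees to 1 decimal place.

A direction vector for L is T − R = (16, 12, 8).
sin θ = |n·v| / (|n||v|) = |-48| / (√22 · √464) = 0.47508.
θ ≈ 28.4°.

28.4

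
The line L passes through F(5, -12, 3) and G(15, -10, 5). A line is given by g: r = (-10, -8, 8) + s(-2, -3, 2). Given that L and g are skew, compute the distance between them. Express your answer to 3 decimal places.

10.226

A direction vector for L is G − F = (10, 2, 2).
Common perpendicular direction n = (10, 2, 2) × (-2, -3, 2) = (10, -24, -26).
With w = (-10, -8, 8) − (5, -12, 3) = (-15, 4, 5), w · n = -376.
Distance = |w · n| / |n| = |-376| / √1352 ≈ 10.226.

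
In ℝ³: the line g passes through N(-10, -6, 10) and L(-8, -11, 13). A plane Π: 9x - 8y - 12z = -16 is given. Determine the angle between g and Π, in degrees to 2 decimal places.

12.12

A direction vector for g is L − N = (2, -5, 3).
sin θ = |n·v| / (|n||v|) = |22| / (√289 · √38) = 0.20993.
θ ≈ 12.12°.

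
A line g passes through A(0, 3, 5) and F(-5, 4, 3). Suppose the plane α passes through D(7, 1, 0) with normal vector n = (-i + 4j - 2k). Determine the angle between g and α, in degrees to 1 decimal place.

31.2

A direction vector for g is F − A = (-5, 1, -2).
α: n·r = n·D gives -x + 4y - 2z = -3.
sin θ = |n·v| / (|n||v|) = |13| / (√21 · √30) = 0.51793.
θ ≈ 31.2°.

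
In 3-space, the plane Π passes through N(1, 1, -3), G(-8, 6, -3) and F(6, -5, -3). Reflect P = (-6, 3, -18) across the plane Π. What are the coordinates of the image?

(-6, 3, 12)

NG = (-9, 5, 0), NF = (5, -6, 0); a normal to Π is NG × NF = (0, 0, 29).
Using N: Π has equation 29z = -87.
λ = (n·P − d)/|n|² = (-522 − (-87))/841 = -15/29.
Reflection = P − 2λn = (-6, 3, -18) − (-30/29)·(0, 0, 29) = (-6, 3, 12).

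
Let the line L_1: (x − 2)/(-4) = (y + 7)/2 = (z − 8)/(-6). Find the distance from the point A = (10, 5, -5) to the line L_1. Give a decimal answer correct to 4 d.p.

L_1 has direction (-4, 2, -6) through (2, -7, 8).
Taking (2, -7, 8) on L_1 with direction v = (-4, 2, -6): w = A − (2, -7, 8) = (8, 12, -13), and w × v = (-46, 100, 64).
Distance = |w × v| / |v| = √16212 / √56 ≈ 17.0147.

17.0147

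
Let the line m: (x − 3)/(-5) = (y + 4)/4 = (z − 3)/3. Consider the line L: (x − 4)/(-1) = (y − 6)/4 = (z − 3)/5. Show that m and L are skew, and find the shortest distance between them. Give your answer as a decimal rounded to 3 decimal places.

8.041

m has direction (-5, 4, 3) through (3, -4, 3).
L has direction (-1, 4, 5) through (4, 6, 3).
Common perpendicular direction n = (-5, 4, 3) × (-1, 4, 5) = (8, 22, -16).
With w = (4, 6, 3) − (3, -4, 3) = (1, 10, 0), w · n = 228.
Since n ≠ 0 the lines are not parallel, and w · n = 228 ≠ 0 so they do not intersect; hence they are skew.
Distance = |w · n| / |n| = |228| / √804 ≈ 8.041.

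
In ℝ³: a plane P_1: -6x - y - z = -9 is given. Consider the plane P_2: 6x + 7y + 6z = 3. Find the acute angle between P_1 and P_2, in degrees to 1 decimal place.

cos θ = |n₁·n₂| / (|n₁||n₂|) = |-49| / (√38 · √121).
θ = arccos(0.72262) ≈ 43.7°.

43.7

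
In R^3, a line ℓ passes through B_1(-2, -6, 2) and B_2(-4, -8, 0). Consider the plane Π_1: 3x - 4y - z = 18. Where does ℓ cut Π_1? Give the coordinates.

(-3, -7, 1)

A direction vector for ℓ is B_2 − B_1 = (-2, -2, -2).
Substitute r = (-2, -6, 2) + t(-2, -2, -2) into the plane: 16 + 4t = 18, so t = 1/2.
Intersection: (-2, -6, 2) + (1/2)·(-2, -2, -2) = (-3, -7, 1).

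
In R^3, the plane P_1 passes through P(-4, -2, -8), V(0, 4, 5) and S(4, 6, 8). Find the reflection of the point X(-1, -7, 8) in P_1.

PV = (4, 6, 13), PS = (8, 8, 16); a normal to P_1 is PV × PS = (-8, 40, -16).
Using P: P_1 has equation -8x + 40y - 16z = 80.
λ = (n·X − d)/|n|² = (-400 − 80)/1920 = -1/4.
Reflection = X − 2λn = (-1, -7, 8) − (-1/2)·(-8, 40, -16) = (-5, 13, 0).

(-5, 13, 0)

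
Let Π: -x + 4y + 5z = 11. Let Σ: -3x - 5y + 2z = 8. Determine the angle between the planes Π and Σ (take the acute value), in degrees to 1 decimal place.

cos θ = |n₁·n₂| / (|n₁||n₂|) = |-7| / (√42 · √38).
θ = arccos(0.17522) ≈ 79.9°.

79.9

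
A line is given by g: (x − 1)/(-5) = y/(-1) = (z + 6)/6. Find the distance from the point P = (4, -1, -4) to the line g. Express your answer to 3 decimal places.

3.733

g has direction (-5, -1, 6) through (1, 0, -6).
Taking (1, 0, -6) on g with direction v = (-5, -1, 6): w = P − (1, 0, -6) = (3, -1, 2), and w × v = (-4, -28, -8).
Distance = |w × v| / |v| = √864 / √62 ≈ 3.733.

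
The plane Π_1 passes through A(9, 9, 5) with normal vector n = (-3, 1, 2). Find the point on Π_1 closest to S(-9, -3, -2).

Π_1: n·r = n·A gives -3x + y + 2z = -8.
Foot = S − λn with λ = (n·S − d)/|n|² = (20 − (-8))/14 = 2.
Foot = (-9, -3, -2) − 2·(-3, 1, 2) = (-3, -5, -6).

(-3, -5, -6)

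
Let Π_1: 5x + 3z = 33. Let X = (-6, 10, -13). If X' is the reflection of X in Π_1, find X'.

λ = (n·X − d)/|n|² = (-69 − 33)/34 = -3.
Reflection = X − 2λn = (-6, 10, -13) − (-6)·(5, 0, 3) = (24, 10, 5).

(24, 10, 5)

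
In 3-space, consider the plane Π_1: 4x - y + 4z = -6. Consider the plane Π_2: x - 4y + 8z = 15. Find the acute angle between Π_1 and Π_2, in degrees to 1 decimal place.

cos θ = |n₁·n₂| / (|n₁||n₂|) = |40| / (√33 · √81).
θ = arccos(0.77368) ≈ 39.3°.

39.3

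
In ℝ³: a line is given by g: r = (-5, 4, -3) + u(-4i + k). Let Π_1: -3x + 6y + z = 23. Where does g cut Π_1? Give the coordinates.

(-1, 4, -4)

Substitute r = (-5, 4, -3) + t(-4, 0, 1) into the plane: 36 + 13t = 23, so t = -1.
Intersection: (-5, 4, -3) + (-1)·(-4, 0, 1) = (-1, 4, -4).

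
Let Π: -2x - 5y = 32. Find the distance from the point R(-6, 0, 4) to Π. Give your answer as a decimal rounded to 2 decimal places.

3.71

n·R − d = (-2)·(-6) + (-5)·(0) + (0)·(4) − 32 = -20; |n| = √29.
Distance = |-20| / √29 = 20/√29 ≈ 3.71.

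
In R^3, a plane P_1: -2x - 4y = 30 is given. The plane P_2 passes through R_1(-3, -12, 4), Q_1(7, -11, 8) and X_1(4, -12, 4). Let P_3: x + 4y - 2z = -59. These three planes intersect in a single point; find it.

R_1Q_1 = (10, 1, 4), R_1X_1 = (7, 0, 0); a normal to P_2 is R_1Q_1 × R_1X_1 = (0, 28, -7).
Using R_1: P_2 has equation 28y - 7z = -364.
Solving the 3×3 linear system -2x - 4y = 30, 28y - 7z = -364, x + 4y - 2z = -59 (e.g. by elimination or Cramer's rule, determinant = 84) gives (5, -10, 12).

(5, -10, 12)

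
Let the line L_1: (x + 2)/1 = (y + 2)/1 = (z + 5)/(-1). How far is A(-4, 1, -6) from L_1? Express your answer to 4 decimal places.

3.5590

L_1 has direction (1, 1, -1) through (-2, -2, -5).
Taking (-2, -2, -5) on L_1 with direction v = (1, 1, -1): w = A − (-2, -2, -5) = (-2, 3, -1), and w × v = (-2, -3, -5).
Distance = |w × v| / |v| = √38 / √3 ≈ 3.5590.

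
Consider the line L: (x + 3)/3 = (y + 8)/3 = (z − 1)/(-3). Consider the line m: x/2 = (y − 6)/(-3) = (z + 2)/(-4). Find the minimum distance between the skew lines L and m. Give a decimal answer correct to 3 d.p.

L has direction (3, 3, -3) through (-3, -8, 1).
m has direction (2, -3, -4) through (0, 6, -2).
Common perpendicular direction n = (3, 3, -3) × (2, -3, -4) = (-21, 6, -15).
With w = (0, 6, -2) − (-3, -8, 1) = (3, 14, -3), w · n = 66.
Distance = |w · n| / |n| = |66| / √702 ≈ 2.491.

2.491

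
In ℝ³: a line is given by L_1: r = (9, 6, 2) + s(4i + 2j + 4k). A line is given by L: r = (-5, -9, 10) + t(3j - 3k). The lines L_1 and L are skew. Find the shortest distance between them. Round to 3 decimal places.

Common perpendicular direction n = (4, 2, 4) × (0, 3, -3) = (-18, 12, 12).
With w = (-5, -9, 10) − (9, 6, 2) = (-14, -15, 8), w · n = 168.
Distance = |w · n| / |n| = |168| / √612 ≈ 6.791.

6.791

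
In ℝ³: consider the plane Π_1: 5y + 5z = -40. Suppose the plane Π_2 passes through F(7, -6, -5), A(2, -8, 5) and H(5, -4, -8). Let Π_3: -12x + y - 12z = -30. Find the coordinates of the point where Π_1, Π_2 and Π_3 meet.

FA = (-5, -2, 10), FH = (-2, 2, -3); a normal to Π_2 is FA × FH = (-14, -35, -14).
Using F: Π_2 has equation -14x - 35y - 14z = 182.
Solving the 3×3 linear system 5y + 5z = -40, -14x - 35y - 14z = 182, -12x + y - 12z = -30 (e.g. by elimination or Cramer's rule, determinant = -2170) gives (4, -6, -2).

(4, -6, -2)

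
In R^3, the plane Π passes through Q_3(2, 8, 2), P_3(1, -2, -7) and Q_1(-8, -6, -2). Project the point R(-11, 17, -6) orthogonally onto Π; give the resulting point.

Q_3P_3 = (-1, -10, -9), Q_3Q_1 = (-10, -14, -4); a normal to Π is Q_3P_3 × Q_3Q_1 = (-86, 86, -86).
Using Q_3: Π has equation -86x + 86y - 86z = 344.
Foot = R − λn with λ = (n·R − d)/|n|² = (2924 − 344)/22188 = 5/43.
Foot = (-11, 17, -6) − (5/43)·(-86, 86, -86) = (-1, 7, 4).

(-1, 7, 4)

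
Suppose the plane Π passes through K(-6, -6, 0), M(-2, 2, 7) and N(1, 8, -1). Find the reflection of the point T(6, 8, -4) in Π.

KM = (4, 8, 7), KN = (7, 14, -1); a normal to Π is KM × KN = (-106, 53, 0).
Using K: Π has equation -106x + 53y = 318.
λ = (n·T − d)/|n|² = (-212 − 318)/14045 = -2/53.
Reflection = T − 2λn = (6, 8, -4) − (-4/53)·(-106, 53, 0) = (-2, 12, -4).

(-2, 12, -4)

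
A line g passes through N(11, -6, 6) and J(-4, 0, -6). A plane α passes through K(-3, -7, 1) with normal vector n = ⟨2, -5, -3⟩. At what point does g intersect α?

(6, -4, 2)

A direction vector for g is J − N = (-15, 6, -12).
α: n·r = n·K gives 2x - 5y - 3z = 26.
Substitute r = (11, -6, 6) + t(-15, 6, -12) into the plane: 34 + (-24)t = 26, so t = 1/3.
Intersection: (11, -6, 6) + (1/3)·(-15, 6, -12) = (6, -4, 2).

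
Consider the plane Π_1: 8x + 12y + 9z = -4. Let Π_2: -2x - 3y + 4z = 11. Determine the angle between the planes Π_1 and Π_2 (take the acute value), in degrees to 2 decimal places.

cos θ = |n₁·n₂| / (|n₁||n₂|) = |-16| / (√289 · √29).
θ = arccos(0.17477) ≈ 79.93°.

79.93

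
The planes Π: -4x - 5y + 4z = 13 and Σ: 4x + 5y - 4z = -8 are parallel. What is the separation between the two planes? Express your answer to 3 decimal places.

Rescale Σ by 1/(-1): -4x - 5y + 4z = 8. Then distance = |13 − 8| / √57 ≈ 0.662.

0.662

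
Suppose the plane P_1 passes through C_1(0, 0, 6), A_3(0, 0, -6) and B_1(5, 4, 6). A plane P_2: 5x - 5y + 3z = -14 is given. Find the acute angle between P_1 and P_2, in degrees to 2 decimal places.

23.80

C_1A_3 = (0, 0, -12), C_1B_1 = (5, 4, 0); a normal to P_1 is C_1A_3 × C_1B_1 = (48, -60, 0).
Using C_1: P_1 has equation 48x - 60y = 0.
cos θ = |n₁·n₂| / (|n₁||n₂|) = |540| / (√5904 · √59).
θ = arccos(0.91494) ≈ 23.80°.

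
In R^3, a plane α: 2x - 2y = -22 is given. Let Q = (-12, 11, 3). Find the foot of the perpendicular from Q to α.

Foot = Q − λn with λ = (n·Q − d)/|n|² = (-46 − (-22))/8 = -3.
Foot = (-12, 11, 3) − (-3)·(2, -2, 0) = (-6, 5, 3).

(-6, 5, 3)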